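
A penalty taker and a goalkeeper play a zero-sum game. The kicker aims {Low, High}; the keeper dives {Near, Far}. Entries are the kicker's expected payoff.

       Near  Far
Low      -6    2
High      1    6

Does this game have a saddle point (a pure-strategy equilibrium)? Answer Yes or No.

Row minima: Low → -6, High → 1; maximin = 1.
Column maxima: Near → 1, Far → 6; minimax = 1.
maximin = minimax = 1, so a saddle point exists.

Yes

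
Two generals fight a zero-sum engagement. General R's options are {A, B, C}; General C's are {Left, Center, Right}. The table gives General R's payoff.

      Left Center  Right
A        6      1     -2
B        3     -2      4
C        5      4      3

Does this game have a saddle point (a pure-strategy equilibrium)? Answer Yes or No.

Row minima: A → -2, B → -2, C → 3; maximin = 3.
Column maxima: Left → 6, Center → 4, Right → 4; minimax = 4.
3 ≠ 4, so no pure-strategy equilibrium exists.

No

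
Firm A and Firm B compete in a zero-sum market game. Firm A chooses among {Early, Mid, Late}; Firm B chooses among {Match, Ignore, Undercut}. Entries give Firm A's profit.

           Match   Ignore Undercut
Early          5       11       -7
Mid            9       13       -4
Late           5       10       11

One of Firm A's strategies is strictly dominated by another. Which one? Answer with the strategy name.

Mid gives a strictly higher payoff than Early against every column: 9 > 5, 13 > 11, -4 > -7.
So Early is strictly dominated and Firm A never plays it.

Early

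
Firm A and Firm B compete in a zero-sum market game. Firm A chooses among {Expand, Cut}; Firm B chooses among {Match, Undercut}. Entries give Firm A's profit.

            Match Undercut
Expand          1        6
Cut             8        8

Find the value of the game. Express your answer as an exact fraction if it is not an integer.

Row minima: Expand → 1, Cut → 8; maximin = 8.
Column maxima: Match → 8, Undercut → 8; minimax = 8.
Since maximin = minimax = 8, there is a saddle point and the value is 8.

8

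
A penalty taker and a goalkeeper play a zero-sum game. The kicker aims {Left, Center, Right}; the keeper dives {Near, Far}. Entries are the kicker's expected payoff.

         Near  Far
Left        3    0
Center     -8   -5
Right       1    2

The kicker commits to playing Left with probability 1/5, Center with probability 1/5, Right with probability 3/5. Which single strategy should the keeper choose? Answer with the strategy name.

If the keeper plays Near, the kicker's expected payoff is (1/5)·3 + (1/5)·(-8) + (3/5)·1 = -2/5.
If the keeper plays Far, the kicker's expected payoff is (1/5)·0 + (1/5)·(-5) + (3/5)·2 = 1/5.
The keeper minimizes the kicker's payoff; the smallest is -2/5, so the best response is Near.

Near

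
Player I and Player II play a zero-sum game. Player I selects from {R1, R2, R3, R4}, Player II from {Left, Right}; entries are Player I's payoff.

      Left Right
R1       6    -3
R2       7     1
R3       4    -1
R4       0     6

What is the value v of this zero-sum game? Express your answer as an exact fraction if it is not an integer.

Row minima: R1 → -3, R2 → 1, R3 → -1, R4 → 0; maximin = 1.
Column maxima: Left → 7, Right → 6; minimax = 6.
1 ≠ 6, so there is no saddle point; optimal play is mixed.
R1 is strictly dominated by R2, so Player I never plays it.
R3 is strictly dominated by R2, so Player I never plays it.
On the remaining 2×2 (R2, R4 vs Left, Right):
Let Player I play R2 with probability p. Expected payoff against Left: 7p + 0(1−p) = 7p; against Right: 1p + 6(1−p) = −5p + 6.
Setting these equal: 7p = −5p + 6 ⇒ 12p = 6 ⇒ p = 1/2, and the value is (7)·(1/2) = 7/2.
For Player II: with q = P(Left), equating R2's and R4's payoffs gives 6q + 1 = −6q + 6 ⇒ q = 5/12.

7/2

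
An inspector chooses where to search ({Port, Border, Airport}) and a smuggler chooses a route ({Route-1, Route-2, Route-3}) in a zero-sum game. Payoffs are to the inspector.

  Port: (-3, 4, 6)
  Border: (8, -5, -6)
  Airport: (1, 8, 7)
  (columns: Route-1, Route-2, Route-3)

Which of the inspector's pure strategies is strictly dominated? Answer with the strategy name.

Airport gives a strictly higher payoff than Port against every column: 1 > -3, 8 > 4, 7 > 6.
So Port is strictly dominated and the inspector never plays it.

Port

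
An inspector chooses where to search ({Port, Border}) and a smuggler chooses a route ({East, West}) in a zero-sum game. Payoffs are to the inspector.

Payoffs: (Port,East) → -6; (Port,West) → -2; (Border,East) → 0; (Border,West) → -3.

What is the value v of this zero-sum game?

-18/7

Row minima: Port → -6, Border → -3; maximin = -3.
Column maxima: East → 0, West → -2; minimax = -2.
-3 ≠ -2, so there is no saddle point; optimal play is mixed.
Let the inspector play Port with probability p. Expected payoff against East: (-6)p + 0(1−p) = −6p; against West: (-2)p + (-3)(1−p) = p − 3.
Setting these equal: −6p = p − 3 ⇒ −7p = -3 ⇒ p = 3/7, and the value is (-6)·(3/7) = -18/7.
For the smuggler: with q = P(East), equating Port's and Border's payoffs gives −4q − 2 = 3q − 3 ⇒ q = 1/7.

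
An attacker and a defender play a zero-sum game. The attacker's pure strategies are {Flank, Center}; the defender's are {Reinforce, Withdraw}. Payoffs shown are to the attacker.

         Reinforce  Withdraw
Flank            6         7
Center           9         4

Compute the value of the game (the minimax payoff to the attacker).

13/2

Row minima: Flank → 6, Center → 4; maximin = 6.
Column maxima: Reinforce → 9, Withdraw → 7; minimax = 7.
6 ≠ 7, so there is no saddle point; optimal play is mixed.
Let the attacker play Flank with probability p. Expected payoff against Reinforce: 6p + 9(1−p) = −3p + 9; against Withdraw: 7p + 4(1−p) = 3p + 4.
Setting these equal: −3p + 9 = 3p + 4 ⇒ −6p = -5 ⇒ p = 5/6, and the value is (-3)·(5/6) + 9 = 13/2.
For the defender: with q = P(Reinforce), equating Flank's and Center's payoffs gives −q + 7 = 5q + 4 ⇒ q = 1/2.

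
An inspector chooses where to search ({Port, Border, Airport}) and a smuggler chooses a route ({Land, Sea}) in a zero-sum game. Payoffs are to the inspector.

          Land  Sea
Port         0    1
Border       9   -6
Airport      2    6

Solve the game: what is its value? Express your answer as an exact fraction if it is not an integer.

66/19

Row minima: Port → 0, Border → -6, Airport → 2; maximin = 2.
Column maxima: Land → 9, Sea → 6; minimax = 6.
2 ≠ 6, so there is no saddle point; optimal play is mixed.
Port is strictly dominated by Airport, so the inspector never plays it.
On the remaining 2×2 (Border, Airport vs Land, Sea):
Let the inspector play Border with probability p. Expected payoff against Land: 9p + 2(1−p) = 7p + 2; against Sea: (-6)p + 6(1−p) = −12p + 6.
Setting these equal: 7p + 2 = −12p + 6 ⇒ 19p = 4 ⇒ p = 4/19, and the value is (7)·(4/19) + 2 = 66/19.
For the smuggler: with q = P(Land), equating Border's and Airport's payoffs gives 15q − 6 = −4q + 6 ⇒ q = 12/19.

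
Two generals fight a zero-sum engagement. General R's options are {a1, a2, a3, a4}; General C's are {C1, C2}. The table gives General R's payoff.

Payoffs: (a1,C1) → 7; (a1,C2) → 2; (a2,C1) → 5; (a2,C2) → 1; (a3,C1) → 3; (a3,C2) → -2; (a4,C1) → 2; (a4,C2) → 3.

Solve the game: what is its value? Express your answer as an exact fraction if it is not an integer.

17/6

Row minima: a1 → 2, a2 → 1, a3 → -2, a4 → 2; maximin = 2.
Column maxima: C1 → 7, C2 → 3; minimax = 3.
2 ≠ 3, so there is no saddle point; optimal play is mixed.
a2 is strictly dominated by a1, so General R never plays it.
a3 is strictly dominated by a1, so General R never plays it.
On the remaining 2×2 (a1, a4 vs C1, C2):
Let General R play a1 with probability p. Expected payoff against C1: 7p + 2(1−p) = 5p + 2; against C2: 2p + 3(1−p) = −p + 3.
Setting these equal: 5p + 2 = −p + 3 ⇒ 6p = 1 ⇒ p = 1/6, and the value is (5)·(1/6) + 2 = 17/6.
For General C: with q = P(C1), equating a1's and a4's payoffs gives 5q + 2 = −q + 3 ⇒ q = 1/6.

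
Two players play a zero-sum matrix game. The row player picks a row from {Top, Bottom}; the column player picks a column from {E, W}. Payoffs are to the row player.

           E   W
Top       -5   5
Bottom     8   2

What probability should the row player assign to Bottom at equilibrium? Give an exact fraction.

Row minima: Top → -5, Bottom → 2; maximin = 2.
Column maxima: E → 8, W → 5; minimax = 5.
2 ≠ 5, so there is no saddle point; optimal play is mixed.
Let the row player play Top with probability p. Expected payoff against E: (-5)p + 8(1−p) = −13p + 8; against W: 5p + 2(1−p) = 3p + 2.
Setting these equal: −13p + 8 = 3p + 2 ⇒ −16p = -6 ⇒ p = 3/8, and the value is (-13)·(3/8) + 8 = 25/8.
For the column player: with q = P(E), equating Top's and Bottom's payoffs gives −10q + 5 = 6q + 2 ⇒ q = 3/16.

5/8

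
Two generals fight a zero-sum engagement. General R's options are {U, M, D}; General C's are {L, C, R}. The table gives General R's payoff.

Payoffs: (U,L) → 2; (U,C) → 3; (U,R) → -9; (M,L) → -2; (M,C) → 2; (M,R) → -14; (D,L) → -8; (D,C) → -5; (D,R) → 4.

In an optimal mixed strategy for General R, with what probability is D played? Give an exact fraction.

Row minima: U → -9, M → -14, D → -8; maximin = -8.
Column maxima: L → 2, C → 3, R → 4; minimax = 2.
-8 ≠ 2, so there is no saddle point; optimal play is mixed.
M is strictly dominated by U, so General R never plays it.
C is strictly dominated by L (it gives General R strictly more in every row), so General C never plays it.
On the remaining 2×2 (U, D vs L, R):
Let General R play U with probability p. Expected payoff against L: 2p + (-8)(1−p) = 10p − 8; against R: (-9)p + 4(1−p) = −13p + 4.
Setting these equal: 10p − 8 = −13p + 4 ⇒ 23p = 12 ⇒ p = 12/23, and the value is (10)·(12/23) − 8 = -64/23.
For General C: with q = P(L), equating U's and D's payoffs gives 11q − 9 = −12q + 4 ⇒ q = 13/23.

11/23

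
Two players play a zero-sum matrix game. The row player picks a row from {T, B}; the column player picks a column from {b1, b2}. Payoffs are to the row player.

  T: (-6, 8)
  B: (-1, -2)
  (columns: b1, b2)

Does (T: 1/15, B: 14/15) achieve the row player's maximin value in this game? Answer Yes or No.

Against b1 this mix gives (1/15)·(-6) + (14/15)·(-1) = -4/3.
Against b2 this mix gives (1/15)·8 + (14/15)·(-2) = -4/3.
All of the column player's active replies (b1, b2) yield -4/3, and no column does worse for the row player. The mix makes the column player indifferent and guarantees -4/3, so it is optimal.

Yes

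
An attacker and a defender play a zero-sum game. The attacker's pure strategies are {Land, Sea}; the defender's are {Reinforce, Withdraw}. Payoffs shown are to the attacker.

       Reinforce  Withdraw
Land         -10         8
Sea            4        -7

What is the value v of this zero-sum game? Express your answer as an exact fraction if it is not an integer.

Row minima: Land → -10, Sea → -7; maximin = -7.
Column maxima: Reinforce → 4, Withdraw → 8; minimax = 4.
-7 ≠ 4, so there is no saddle point; optimal play is mixed.
Let the attacker play Land with probability p. Expected payoff against Reinforce: (-10)p + 4(1−p) = −14p + 4; against Withdraw: 8p + (-7)(1−p) = 15p − 7.
Setting these equal: −14p + 4 = 15p − 7 ⇒ −29p = -11 ⇒ p = 11/29, and the value is (-14)·(11/29) + 4 = -38/29.
For the defender: with q = P(Reinforce), equating Land's and Sea's payoffs gives −18q + 8 = 11q − 7 ⇒ q = 15/29.

-38/29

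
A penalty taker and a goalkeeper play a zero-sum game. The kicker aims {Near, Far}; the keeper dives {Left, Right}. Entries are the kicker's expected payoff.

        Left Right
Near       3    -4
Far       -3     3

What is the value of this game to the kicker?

Row minima: Near → -4, Far → -3; maximin = -3.
Column maxima: Left → 3, Right → 3; minimax = 3.
-3 ≠ 3, so there is no saddle point; optimal play is mixed.
Let the kicker play Near with probability p. Expected payoff against Left: 3p + (-3)(1−p) = 6p − 3; against Right: (-4)p + 3(1−p) = −7p + 3.
Setting these equal: 6p − 3 = −7p + 3 ⇒ 13p = 6 ⇒ p = 6/13, and the value is (6)·(6/13) − 3 = -3/13.
For the keeper: with q = P(Left), equating Near's and Far's payoffs gives 7q − 4 = −6q + 3 ⇒ q = 7/13.

-3/13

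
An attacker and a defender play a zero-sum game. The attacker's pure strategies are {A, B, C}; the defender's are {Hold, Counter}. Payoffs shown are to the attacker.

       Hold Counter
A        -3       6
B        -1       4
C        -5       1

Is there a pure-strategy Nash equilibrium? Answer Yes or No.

Yes

Row minima: A → -3, B → -1, C → -5; maximin = -1.
Column maxima: Hold → -1, Counter → 6; minimax = -1.
maximin = minimax = -1, so a saddle point exists.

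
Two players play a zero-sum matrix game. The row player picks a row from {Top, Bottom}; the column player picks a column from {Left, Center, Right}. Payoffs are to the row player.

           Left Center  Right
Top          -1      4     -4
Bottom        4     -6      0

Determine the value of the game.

Row minima: Top → -4, Bottom → -6; maximin = -4.
Column maxima: Left → 4, Center → 4, Right → 0; minimax = 0.
-4 ≠ 0, so there is no saddle point; optimal play is mixed.
Left is strictly dominated by Right (it gives the row player strictly more in every row), so the column player never plays it.
On the remaining 2×2 (Top, Bottom vs Center, Right):
Let the row player play Top with probability p. Expected payoff against Center: 4p + (-6)(1−p) = 10p − 6; against Right: (-4)p + 0(1−p) = −4p.
Setting these equal: 10p − 6 = −4p ⇒ 14p = 6 ⇒ p = 3/7, and the value is (10)·(3/7) − 6 = -12/7.
For the column player: with q = P(Center), equating Top's and Bottom's payoffs gives 8q − 4 = −6q ⇒ q = 2/7.

-12/7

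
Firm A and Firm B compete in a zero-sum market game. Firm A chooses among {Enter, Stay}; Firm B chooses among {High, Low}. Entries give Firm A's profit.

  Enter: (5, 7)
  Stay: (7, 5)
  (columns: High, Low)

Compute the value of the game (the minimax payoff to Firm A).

Row minima: Enter → 5, Stay → 5; maximin = 5.
Column maxima: High → 7, Low → 7; minimax = 7.
5 ≠ 7, so there is no saddle point; optimal play is mixed.
Let Firm A play Enter with probability p. Expected payoff against High: 5p + 7(1−p) = −2p + 7; against Low: 7p + 5(1−p) = 2p + 5.
Setting these equal: −2p + 7 = 2p + 5 ⇒ −4p = -2 ⇒ p = 1/2, and the value is (-2)·(1/2) + 7 = 6.
For Firm B: with q = P(High), equating Enter's and Stay's payoffs gives −2q + 7 = 2q + 5 ⇒ q = 1/2.

6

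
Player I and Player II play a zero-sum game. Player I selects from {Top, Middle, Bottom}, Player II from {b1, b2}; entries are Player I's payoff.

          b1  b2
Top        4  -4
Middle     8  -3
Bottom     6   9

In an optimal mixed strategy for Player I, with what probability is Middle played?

3/14

Row minima: Top → -4, Middle → -3, Bottom → 6; maximin = 6.
Column maxima: b1 → 8, b2 → 9; minimax = 8.
6 ≠ 8, so there is no saddle point; optimal play is mixed.
Top is strictly dominated by Middle, so Player I never plays it.
On the remaining 2×2 (Middle, Bottom vs b1, b2):
Let Player I play Middle with probability p. Expected payoff against b1: 8p + 6(1−p) = 2p + 6; against b2: (-3)p + 9(1−p) = −12p + 9.
Setting these equal: 2p + 6 = −12p + 9 ⇒ 14p = 3 ⇒ p = 3/14, and the value is (2)·(3/14) + 6 = 45/7.
For Player II: with q = P(b1), equating Middle's and Bottom's payoffs gives 11q − 3 = −3q + 9 ⇒ q = 6/7.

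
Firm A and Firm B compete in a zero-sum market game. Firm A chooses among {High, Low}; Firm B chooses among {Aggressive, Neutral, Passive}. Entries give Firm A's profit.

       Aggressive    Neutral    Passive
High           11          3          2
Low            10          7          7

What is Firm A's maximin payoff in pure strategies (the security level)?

Row minima: High → 2, Low → 7.
The best of these is 7.

7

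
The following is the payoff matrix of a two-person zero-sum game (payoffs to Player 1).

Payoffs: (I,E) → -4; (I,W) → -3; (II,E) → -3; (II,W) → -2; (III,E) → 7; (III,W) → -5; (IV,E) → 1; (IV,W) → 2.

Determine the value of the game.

19/13

Row minima: I → -4, II → -3, III → -5, IV → 1; maximin = 1.
Column maxima: E → 7, W → 2; minimax = 2.
1 ≠ 2, so there is no saddle point; optimal play is mixed.
I is strictly dominated by II, so Player 1 never plays it.
II is strictly dominated by IV, so Player 1 never plays it.
On the remaining 2×2 (III, IV vs E, W):
Let Player 1 play III with probability p. Expected payoff against E: 7p + 1(1−p) = 6p + 1; against W: (-5)p + 2(1−p) = −7p + 2.
Setting these equal: 6p + 1 = −7p + 2 ⇒ 13p = 1 ⇒ p = 1/13, and the value is (6)·(1/13) + 1 = 19/13.
For Player 2: with q = P(E), equating III's and IV's payoffs gives 12q − 5 = −q + 2 ⇒ q = 7/13.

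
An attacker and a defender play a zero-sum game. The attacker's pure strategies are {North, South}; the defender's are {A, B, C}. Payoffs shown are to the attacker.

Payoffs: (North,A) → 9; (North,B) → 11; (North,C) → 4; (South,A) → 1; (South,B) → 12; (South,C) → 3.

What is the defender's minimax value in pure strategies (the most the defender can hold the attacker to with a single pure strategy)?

Column maxima: A → 9, B → 12, C → 4.
The smallest of these is 4.

4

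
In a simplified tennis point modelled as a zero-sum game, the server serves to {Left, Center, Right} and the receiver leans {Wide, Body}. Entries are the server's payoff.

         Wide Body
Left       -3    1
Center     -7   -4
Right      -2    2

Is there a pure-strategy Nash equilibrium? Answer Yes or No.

Row minima: Left → -3, Center → -7, Right → -2; maximin = -2.
Column maxima: Wide → -2, Body → 2; minimax = -2.
maximin = minimax = -2, so a saddle point exists.

Yes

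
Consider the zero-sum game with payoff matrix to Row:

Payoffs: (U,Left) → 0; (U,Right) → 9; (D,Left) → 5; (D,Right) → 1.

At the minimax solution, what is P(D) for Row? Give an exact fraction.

Row minima: U → 0, D → 1; maximin = 1.
Column maxima: Left → 5, Right → 9; minimax = 5.
1 ≠ 5, so there is no saddle point; optimal play is mixed.
Let Row play U with probability p. Expected payoff against Left: 0p + 5(1−p) = −5p + 5; against Right: 9p + 1(1−p) = 8p + 1.
Setting these equal: −5p + 5 = 8p + 1 ⇒ −13p = -4 ⇒ p = 4/13, and the value is (-5)·(4/13) + 5 = 45/13.
For Column: with q = P(Left), equating U's and D's payoffs gives −9q + 9 = 4q + 1 ⇒ q = 8/13.

9/13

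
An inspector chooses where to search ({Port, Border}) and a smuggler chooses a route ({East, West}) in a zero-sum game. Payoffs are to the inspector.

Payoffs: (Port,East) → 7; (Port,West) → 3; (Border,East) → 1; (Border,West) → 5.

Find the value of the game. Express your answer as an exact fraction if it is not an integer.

4

Row minima: Port → 3, Border → 1; maximin = 3.
Column maxima: East → 7, West → 5; minimax = 5.
3 ≠ 5, so there is no saddle point; optimal play is mixed.
Let the inspector play Port with probability p. Expected payoff against East: 7p + 1(1−p) = 6p + 1; against West: 3p + 5(1−p) = −2p + 5.
Setting these equal: 6p + 1 = −2p + 5 ⇒ 8p = 4 ⇒ p = 1/2, and the value is (6)·(1/2) + 1 = 4.
For the smuggler: with q = P(East), equating Port's and Border's payoffs gives 4q + 3 = −4q + 5 ⇒ q = 1/4.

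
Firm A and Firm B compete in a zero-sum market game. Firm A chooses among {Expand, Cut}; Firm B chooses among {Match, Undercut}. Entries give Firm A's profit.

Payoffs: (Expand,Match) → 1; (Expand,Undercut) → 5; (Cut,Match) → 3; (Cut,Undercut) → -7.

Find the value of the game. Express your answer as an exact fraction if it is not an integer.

Row minima: Expand → 1, Cut → -7; maximin = 1.
Column maxima: Match → 3, Undercut → 5; minimax = 3.
1 ≠ 3, so there is no saddle point; optimal play is mixed.
Let Firm A play Expand with probability p. Expected payoff against Match: 1p + 3(1−p) = −2p + 3; against Undercut: 5p + (-7)(1−p) = 12p − 7.
Setting these equal: −2p + 3 = 12p − 7 ⇒ −14p = -10 ⇒ p = 5/7, and the value is (-2)·(5/7) + 3 = 11/7.
For Firm B: with q = P(Match), equating Expand's and Cut's payoffs gives −4q + 5 = 10q − 7 ⇒ q = 6/7.

11/7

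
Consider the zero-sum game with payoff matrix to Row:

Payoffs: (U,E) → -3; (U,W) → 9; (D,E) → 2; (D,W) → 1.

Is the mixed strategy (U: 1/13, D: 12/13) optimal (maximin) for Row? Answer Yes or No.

Against E this mix gives (1/13)·(-3) + (12/13)·2 = 21/13.
Against W this mix gives (1/13)·9 + (12/13)·1 = 21/13.
All of Column's active replies (E, W) yield 21/13, and no column does worse for Row. The mix makes Column indifferent and guarantees 21/13, so it is optimal.

Yes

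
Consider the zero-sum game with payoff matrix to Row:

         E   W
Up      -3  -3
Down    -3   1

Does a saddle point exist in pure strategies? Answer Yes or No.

Row minima: Up → -3, Down → -3; maximin = -3.
Column maxima: E → -3, W → 1; minimax = -3.
maximin = minimax = -3, so a saddle point exists.

Yes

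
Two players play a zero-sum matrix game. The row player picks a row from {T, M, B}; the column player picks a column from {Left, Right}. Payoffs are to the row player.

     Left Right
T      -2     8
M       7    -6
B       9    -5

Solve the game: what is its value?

Row minima: T → -2, M → -6, B → -5; maximin = -2.
Column maxima: Left → 9, Right → 8; minimax = 8.
-2 ≠ 8, so there is no saddle point; optimal play is mixed.
M is strictly dominated by B, so the row player never plays it.
On the remaining 2×2 (T, B vs Left, Right):
Let the row player play T with probability p. Expected payoff against Left: (-2)p + 9(1−p) = −11p + 9; against Right: 8p + (-5)(1−p) = 13p − 5.
Setting these equal: −11p + 9 = 13p − 5 ⇒ −24p = -14 ⇒ p = 7/12, and the value is (-11)·(7/12) + 9 = 31/12.
For the column player: with q = P(Left), equating T's and B's payoffs gives −10q + 8 = 14q − 5 ⇒ q = 13/24.

31/12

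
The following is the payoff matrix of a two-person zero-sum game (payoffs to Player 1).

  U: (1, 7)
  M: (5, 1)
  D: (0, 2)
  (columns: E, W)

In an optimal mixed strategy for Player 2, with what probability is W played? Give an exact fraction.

Row minima: U → 1, M → 1, D → 0; maximin = 1.
Column maxima: E → 5, W → 7; minimax = 5.
1 ≠ 5, so there is no saddle point; optimal play is mixed.
D is strictly dominated by U, so Player 1 never plays it.
On the remaining 2×2 (U, M vs E, W):
Let Player 1 play U with probability p. Expected payoff against E: 1p + 5(1−p) = −4p + 5; against W: 7p + 1(1−p) = 6p + 1.
Setting these equal: −4p + 5 = 6p + 1 ⇒ −10p = -4 ⇒ p = 2/5, and the value is (-4)·(2/5) + 5 = 17/5.
For Player 2: with q = P(E), equating U's and M's payoffs gives −6q + 7 = 4q + 1 ⇒ q = 3/5.

2/5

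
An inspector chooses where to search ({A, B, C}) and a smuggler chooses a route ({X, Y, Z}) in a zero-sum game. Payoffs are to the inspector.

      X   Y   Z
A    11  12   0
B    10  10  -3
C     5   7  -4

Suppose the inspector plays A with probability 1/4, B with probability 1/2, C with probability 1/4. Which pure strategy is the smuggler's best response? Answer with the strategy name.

If the smuggler plays X, the inspector's expected payoff is (1/4)·11 + (1/2)·10 + (1/4)·5 = 9.
If the smuggler plays Y, the inspector's expected payoff is (1/4)·12 + (1/2)·10 + (1/4)·7 = 39/4.
If the smuggler plays Z, the inspector's expected payoff is (1/4)·0 + (1/2)·(-3) + (1/4)·(-4) = -5/2.
The smuggler minimizes the inspector's payoff; the smallest is -5/2, so the best response is Z.

Z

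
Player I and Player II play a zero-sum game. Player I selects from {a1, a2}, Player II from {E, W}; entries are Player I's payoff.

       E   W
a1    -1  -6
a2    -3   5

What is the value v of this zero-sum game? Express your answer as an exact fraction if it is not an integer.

-23/13

Row minima: a1 → -6, a2 → -3; maximin = -3.
Column maxima: E → -1, W → 5; minimax = -1.
-3 ≠ -1, so there is no saddle point; optimal play is mixed.
Let Player I play a1 with probability p. Expected payoff against E: (-1)p + (-3)(1−p) = 2p − 3; against W: (-6)p + 5(1−p) = −11p + 5.
Setting these equal: 2p − 3 = −11p + 5 ⇒ 13p = 8 ⇒ p = 8/13, and the value is (2)·(8/13) − 3 = -23/13.
For Player II: with q = P(E), equating a1's and a2's payoffs gives 5q − 6 = −8q + 5 ⇒ q = 11/13.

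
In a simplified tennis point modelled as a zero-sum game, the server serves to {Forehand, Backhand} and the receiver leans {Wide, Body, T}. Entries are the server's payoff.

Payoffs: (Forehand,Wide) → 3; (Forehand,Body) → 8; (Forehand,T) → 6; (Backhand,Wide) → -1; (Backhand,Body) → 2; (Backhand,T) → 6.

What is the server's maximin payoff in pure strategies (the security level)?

Row minima: Forehand → 3, Backhand → -1.
The best of these is 3.

3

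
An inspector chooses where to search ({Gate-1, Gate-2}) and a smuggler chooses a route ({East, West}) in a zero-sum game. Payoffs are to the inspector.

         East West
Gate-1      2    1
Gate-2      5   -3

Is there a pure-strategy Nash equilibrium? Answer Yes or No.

Row minima: Gate-1 → 1, Gate-2 → -3; maximin = 1.
Column maxima: East → 5, West → 1; minimax = 1.
maximin = minimax = 1, so a saddle point exists.

Yes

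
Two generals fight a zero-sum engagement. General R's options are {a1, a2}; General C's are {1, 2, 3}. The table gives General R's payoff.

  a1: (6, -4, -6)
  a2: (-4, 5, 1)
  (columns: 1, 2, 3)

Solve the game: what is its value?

-18/17

Row minima: a1 → -6, a2 → -4; maximin = -4.
Column maxima: 1 → 6, 2 → 5, 3 → 1; minimax = 1.
-4 ≠ 1, so there is no saddle point; optimal play is mixed.
2 is strictly dominated by 3 (it gives General R strictly more in every row), so General C never plays it.
On the remaining 2×2 (a1, a2 vs 1, 3):
Let General R play a1 with probability p. Expected payoff against 1: 6p + (-4)(1−p) = 10p − 4; against 3: (-6)p + 1(1−p) = −7p + 1.
Setting these equal: 10p − 4 = −7p + 1 ⇒ 17p = 5 ⇒ p = 5/17, and the value is (10)·(5/17) − 4 = -18/17.
For General C: with q = P(1), equating a1's and a2's payoffs gives 12q − 6 = −5q + 1 ⇒ q = 7/17.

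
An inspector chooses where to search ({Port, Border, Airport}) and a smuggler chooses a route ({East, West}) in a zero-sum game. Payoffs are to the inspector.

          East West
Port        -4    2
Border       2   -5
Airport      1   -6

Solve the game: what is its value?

Row minima: Port → -4, Border → -5, Airport → -6; maximin = -4.
Column maxima: East → 2, West → 2; minimax = 2.
-4 ≠ 2, so there is no saddle point; optimal play is mixed.
Airport is strictly dominated by Border, so the inspector never plays it.
On the remaining 2×2 (Port, Border vs East, West):
Let the inspector play Port with probability p. Expected payoff against East: (-4)p + 2(1−p) = −6p + 2; against West: 2p + (-5)(1−p) = 7p − 5.
Setting these equal: −6p + 2 = 7p − 5 ⇒ −13p = -7 ⇒ p = 7/13, and the value is (-6)·(7/13) + 2 = -16/13.
For the smuggler: with q = P(East), equating Port's and Border's payoffs gives −6q + 2 = 7q − 5 ⇒ q = 7/13.

-16/13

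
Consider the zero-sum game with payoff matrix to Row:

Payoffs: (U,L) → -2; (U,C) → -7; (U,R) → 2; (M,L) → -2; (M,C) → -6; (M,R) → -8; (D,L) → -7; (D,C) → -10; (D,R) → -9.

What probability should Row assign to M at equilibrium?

9/11

Row minima: U → -7, M → -8, D → -10; maximin = -7.
Column maxima: L → -2, C → -6, R → 2; minimax = -6.
-7 ≠ -6, so there is no saddle point; optimal play is mixed.
D is strictly dominated by U, so Row never plays it.
L is strictly dominated by C (it gives Row strictly more in every row), so Column never plays it.
On the remaining 2×2 (U, M vs C, R):
Let Row play U with probability p. Expected payoff against C: (-7)p + (-6)(1−p) = −p − 6; against R: 2p + (-8)(1−p) = 10p − 8.
Setting these equal: −p − 6 = 10p − 8 ⇒ −11p = -2 ⇒ p = 2/11, and the value is (-1)·(2/11) − 6 = -68/11.
For Column: with q = P(C), equating U's and M's payoffs gives −9q + 2 = 2q − 8 ⇒ q = 10/11.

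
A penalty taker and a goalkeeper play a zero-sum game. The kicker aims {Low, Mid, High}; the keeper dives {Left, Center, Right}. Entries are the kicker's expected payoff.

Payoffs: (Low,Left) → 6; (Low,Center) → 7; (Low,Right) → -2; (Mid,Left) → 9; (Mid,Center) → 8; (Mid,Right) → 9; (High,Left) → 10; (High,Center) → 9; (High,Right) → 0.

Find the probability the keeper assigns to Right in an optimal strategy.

Row minima: Low → -2, Mid → 8, High → 0; maximin = 8.
Column maxima: Left → 10, Center → 9, Right → 9; minimax = 9.
8 ≠ 9, so there is no saddle point; optimal play is mixed.
Low is strictly dominated by Mid, so the kicker never plays it.
With Low eliminated, Left is strictly dominated by Center (it gives the kicker strictly more in every remaining row), so the keeper never plays it.
On the remaining 2×2 (Mid, High vs Center, Right):
Let the kicker play Mid with probability p. Expected payoff against Center: 8p + 9(1−p) = −p + 9; against Right: 9p + 0(1−p) = 9p.
Setting these equal: −p + 9 = 9p ⇒ −10p = -9 ⇒ p = 9/10, and the value is (-1)·(9/10) + 9 = 81/10.
For the keeper: with q = P(Center), equating Mid's and High's payoffs gives −q + 9 = 9q ⇒ q = 9/10.

1/10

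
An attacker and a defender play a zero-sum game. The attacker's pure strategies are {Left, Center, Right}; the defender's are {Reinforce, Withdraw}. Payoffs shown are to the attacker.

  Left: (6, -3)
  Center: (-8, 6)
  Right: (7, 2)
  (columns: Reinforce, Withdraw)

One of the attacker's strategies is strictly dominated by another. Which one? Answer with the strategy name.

Left

Right gives a strictly higher payoff than Left against every column: 7 > 6, 2 > -3.
So Left is strictly dominated and the attacker never plays it.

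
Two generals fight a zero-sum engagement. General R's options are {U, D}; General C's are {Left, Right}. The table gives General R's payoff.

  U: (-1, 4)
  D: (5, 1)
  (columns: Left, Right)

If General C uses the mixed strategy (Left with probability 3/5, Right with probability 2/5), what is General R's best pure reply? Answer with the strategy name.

D

Expected payoff of U: (3/5)·(-1) + (2/5)·4 = 1.
Expected payoff of D: (3/5)·5 + (2/5)·1 = 17/5.
The largest is 17/5, so General R's best response is D.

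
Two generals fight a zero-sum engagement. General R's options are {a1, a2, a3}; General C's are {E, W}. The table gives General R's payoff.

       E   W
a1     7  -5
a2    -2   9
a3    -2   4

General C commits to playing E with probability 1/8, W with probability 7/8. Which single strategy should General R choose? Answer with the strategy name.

a2

Expected payoff of a1: (1/8)·7 + (7/8)·(-5) = -7/2.
Expected payoff of a2: (1/8)·(-2) + (7/8)·9 = 61/8.
Expected payoff of a3: (1/8)·(-2) + (7/8)·4 = 13/4.
The largest is 61/8, so General R's best response is a2.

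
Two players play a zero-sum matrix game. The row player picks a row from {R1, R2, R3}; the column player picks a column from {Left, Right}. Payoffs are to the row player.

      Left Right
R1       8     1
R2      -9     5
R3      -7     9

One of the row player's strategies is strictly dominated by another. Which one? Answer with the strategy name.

R3 gives a strictly higher payoff than R2 against every column: -7 > -9, 9 > 5.
So R2 is strictly dominated and the row player never plays it.

R2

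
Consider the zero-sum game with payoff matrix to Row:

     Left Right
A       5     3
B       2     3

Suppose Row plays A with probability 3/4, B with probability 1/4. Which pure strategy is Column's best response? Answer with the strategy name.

If Column plays Left, Row's expected payoff is (3/4)·5 + (1/4)·2 = 17/4.
If Column plays Right, Row's expected payoff is (3/4)·3 + (1/4)·3 = 3.
Column minimizes Row's payoff; the smallest is 3, so the best response is Right.

Right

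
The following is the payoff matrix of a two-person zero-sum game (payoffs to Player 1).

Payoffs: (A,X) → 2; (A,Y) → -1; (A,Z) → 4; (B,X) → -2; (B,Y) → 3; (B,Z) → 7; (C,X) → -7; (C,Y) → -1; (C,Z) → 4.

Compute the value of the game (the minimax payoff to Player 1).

Row minima: A → -1, B → -2, C → -7; maximin = -1.
Column maxima: X → 2, Y → 3, Z → 7; minimax = 2.
-1 ≠ 2, so there is no saddle point; optimal play is mixed.
C is strictly dominated by B, so Player 1 never plays it.
Z is strictly dominated by X (it gives Player 1 strictly more in every row), so Player 2 never plays it.
On the remaining 2×2 (A, B vs X, Y):
Let Player 1 play A with probability p. Expected payoff against X: 2p + (-2)(1−p) = 4p − 2; against Y: (-1)p + 3(1−p) = −4p + 3.
Setting these equal: 4p − 2 = −4p + 3 ⇒ 8p = 5 ⇒ p = 5/8, and the value is (4)·(5/8) − 2 = 1/2.
For Player 2: with q = P(X), equating A's and B's payoffs gives 3q − 1 = −5q + 3 ⇒ q = 1/2.

1/2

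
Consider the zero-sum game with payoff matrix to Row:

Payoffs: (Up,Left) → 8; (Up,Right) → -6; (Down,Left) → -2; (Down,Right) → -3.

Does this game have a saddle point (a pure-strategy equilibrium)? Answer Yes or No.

Yes

Row minima: Up → -6, Down → -3; maximin = -3.
Column maxima: Left → 8, Right → -3; minimax = -3.
maximin = minimax = -3, so a saddle point exists.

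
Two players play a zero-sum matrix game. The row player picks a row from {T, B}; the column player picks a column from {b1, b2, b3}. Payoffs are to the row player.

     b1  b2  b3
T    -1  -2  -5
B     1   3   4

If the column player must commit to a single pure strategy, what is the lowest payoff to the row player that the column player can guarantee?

1

Column maxima: b1 → 1, b2 → 3, b3 → 4.
The smallest of these is 1.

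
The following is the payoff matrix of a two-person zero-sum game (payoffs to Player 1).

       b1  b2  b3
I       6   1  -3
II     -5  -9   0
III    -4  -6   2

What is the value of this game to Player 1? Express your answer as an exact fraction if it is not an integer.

-4/3

Row minima: I → -3, II → -9, III → -6; maximin = -3.
Column maxima: b1 → 6, b2 → 1, b3 → 2; minimax = 1.
-3 ≠ 1, so there is no saddle point; optimal play is mixed.
II is strictly dominated by III, so Player 1 never plays it.
b1 is strictly dominated by b2 (it gives Player 1 strictly more in every row), so Player 2 never plays it.
On the remaining 2×2 (I, III vs b2, b3):
Let Player 1 play I with probability p. Expected payoff against b2: 1p + (-6)(1−p) = 7p − 6; against b3: (-3)p + 2(1−p) = −5p + 2.
Setting these equal: 7p − 6 = −5p + 2 ⇒ 12p = 8 ⇒ p = 2/3, and the value is (7)·(2/3) − 6 = -4/3.
For Player 2: with q = P(b2), equating I's and III's payoffs gives 4q − 3 = −8q + 2 ⇒ q = 5/12.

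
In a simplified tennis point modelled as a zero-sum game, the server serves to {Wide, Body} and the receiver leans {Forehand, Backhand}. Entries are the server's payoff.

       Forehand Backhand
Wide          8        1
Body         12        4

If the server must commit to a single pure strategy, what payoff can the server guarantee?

4

Row minima: Wide → 1, Body → 4.
The best of these is 4.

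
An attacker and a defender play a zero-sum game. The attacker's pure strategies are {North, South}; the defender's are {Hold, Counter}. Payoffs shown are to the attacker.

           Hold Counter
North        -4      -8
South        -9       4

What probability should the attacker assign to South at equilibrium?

Row minima: North → -8, South → -9; maximin = -8.
Column maxima: Hold → -4, Counter → 4; minimax = -4.
-8 ≠ -4, so there is no saddle point; optimal play is mixed.
Let the attacker play North with probability p. Expected payoff against Hold: (-4)p + (-9)(1−p) = 5p − 9; against Counter: (-8)p + 4(1−p) = −12p + 4.
Setting these equal: 5p − 9 = −12p + 4 ⇒ 17p = 13 ⇒ p = 13/17, and the value is (5)·(13/17) − 9 = -88/17.
For the defender: with q = P(Hold), equating North's and South's payoffs gives 4q − 8 = −13q + 4 ⇒ q = 12/17.

4/17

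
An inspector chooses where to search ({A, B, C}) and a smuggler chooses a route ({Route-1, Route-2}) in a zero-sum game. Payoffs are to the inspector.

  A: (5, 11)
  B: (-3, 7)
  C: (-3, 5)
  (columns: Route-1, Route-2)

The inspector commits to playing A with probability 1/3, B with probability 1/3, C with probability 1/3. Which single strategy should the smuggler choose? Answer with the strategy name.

If the smuggler plays Route-1, the inspector's expected payoff is (1/3)·5 + (1/3)·(-3) + (1/3)·(-3) = -1/3.
If the smuggler plays Route-2, the inspector's expected payoff is (1/3)·11 + (1/3)·7 + (1/3)·5 = 23/3.
The smuggler minimizes the inspector's payoff; the smallest is -1/3, so the best response is Route-1.

Route-1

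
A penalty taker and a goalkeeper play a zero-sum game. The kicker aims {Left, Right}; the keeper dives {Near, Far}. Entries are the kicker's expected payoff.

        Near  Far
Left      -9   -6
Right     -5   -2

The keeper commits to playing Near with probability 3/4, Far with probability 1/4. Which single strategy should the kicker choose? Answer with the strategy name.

Expected payoff of Left: (3/4)·(-9) + (1/4)·(-6) = -33/4.
Expected payoff of Right: (3/4)·(-5) + (1/4)·(-2) = -17/4.
The largest is -17/4, so the kicker's best response is Right.

Right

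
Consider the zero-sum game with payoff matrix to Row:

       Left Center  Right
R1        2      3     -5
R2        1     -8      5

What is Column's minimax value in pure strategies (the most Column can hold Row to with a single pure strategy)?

2

Column maxima: Left → 2, Center → 3, Right → 5.
The smallest of these is 2.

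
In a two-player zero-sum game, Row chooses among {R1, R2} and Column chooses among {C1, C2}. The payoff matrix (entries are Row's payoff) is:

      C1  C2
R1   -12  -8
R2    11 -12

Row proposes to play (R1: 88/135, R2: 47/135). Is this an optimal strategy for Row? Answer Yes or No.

Against C1 this mix gives (88/135)·(-12) + (47/135)·11 = -539/135.
Against C2 this mix gives (88/135)·(-8) + (47/135)·(-12) = -1268/135.
Column will play C2, holding Row to -1268/135. Shifting weight toward the row that does better against C2 would raise this floor (the equalizing mix achieves -232/27 against both C2 and C1), so the proposed strategy is not optimal.

No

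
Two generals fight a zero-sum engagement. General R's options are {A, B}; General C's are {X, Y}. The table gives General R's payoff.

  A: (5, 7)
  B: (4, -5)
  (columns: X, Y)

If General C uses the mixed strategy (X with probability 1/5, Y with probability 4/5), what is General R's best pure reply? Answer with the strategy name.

A

Expected payoff of A: (1/5)·5 + (4/5)·7 = 33/5.
Expected payoff of B: (1/5)·4 + (4/5)·(-5) = -16/5.
The largest is 33/5, so General R's best response is A.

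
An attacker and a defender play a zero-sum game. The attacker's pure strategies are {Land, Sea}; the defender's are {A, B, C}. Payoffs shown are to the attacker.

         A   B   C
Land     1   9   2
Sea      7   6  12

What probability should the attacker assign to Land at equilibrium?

Row minima: Land → 1, Sea → 6; maximin = 6.
Column maxima: A → 7, B → 9, C → 12; minimax = 7.
6 ≠ 7, so there is no saddle point; optimal play is mixed.
C is strictly dominated by A (it gives the attacker strictly more in every row), so the defender never plays it.
On the remaining 2×2 (Land, Sea vs A, B):
Let the attacker play Land with probability p. Expected payoff against A: 1p + 7(1−p) = −6p + 7; against B: 9p + 6(1−p) = 3p + 6.
Setting these equal: −6p + 7 = 3p + 6 ⇒ −9p = -1 ⇒ p = 1/9, and the value is (-6)·(1/9) + 7 = 19/3.
For the defender: with q = P(A), equating Land's and Sea's payoffs gives −8q + 9 = q + 6 ⇒ q = 1/3.

1/9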